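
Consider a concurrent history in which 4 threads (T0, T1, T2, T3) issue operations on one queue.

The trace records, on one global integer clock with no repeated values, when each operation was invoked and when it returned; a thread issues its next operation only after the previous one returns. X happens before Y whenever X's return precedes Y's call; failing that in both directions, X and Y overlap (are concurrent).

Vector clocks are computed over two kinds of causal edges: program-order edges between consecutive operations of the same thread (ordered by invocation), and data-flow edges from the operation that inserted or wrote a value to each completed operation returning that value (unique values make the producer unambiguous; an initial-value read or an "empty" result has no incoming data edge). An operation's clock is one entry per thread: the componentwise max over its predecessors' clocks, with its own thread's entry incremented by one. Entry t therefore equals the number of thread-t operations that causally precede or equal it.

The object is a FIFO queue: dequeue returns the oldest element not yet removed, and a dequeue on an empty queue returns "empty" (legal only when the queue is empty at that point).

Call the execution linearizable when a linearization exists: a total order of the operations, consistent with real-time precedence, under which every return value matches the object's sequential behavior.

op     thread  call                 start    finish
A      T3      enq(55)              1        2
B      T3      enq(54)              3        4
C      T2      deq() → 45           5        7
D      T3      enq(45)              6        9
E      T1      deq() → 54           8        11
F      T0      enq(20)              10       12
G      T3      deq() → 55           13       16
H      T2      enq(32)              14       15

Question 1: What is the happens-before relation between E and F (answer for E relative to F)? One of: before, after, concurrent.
concurrent

E spans [8,11], F spans [10,12]
the intervals overlap in both directions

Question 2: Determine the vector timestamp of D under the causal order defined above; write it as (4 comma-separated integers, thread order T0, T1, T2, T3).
(0, 0, 0, 3)

A, invoked 1, has no incoming edges; only T3's bump applies → (0, 0, 0, 1)
F, invoked 10, has no incoming edges; only T0's bump applies → (1, 0, 0, 0)
invoked at 3, B merges VC(A)=(0, 0, 0, 1) and bumps T3's slot → (0, 0, 0, 2)
invoked at 6, D merges VC(B)=(0, 0, 0, 2) and bumps T3's slot → (0, 0, 0, 3)
invoked at 8, E merges VC(B)=(0, 0, 0, 2) and bumps T1's slot → (0, 1, 0, 2)
invoked at 13, G merges VC(A)=(0, 0, 0, 1), VC(D)=(0, 0, 0, 3) and bumps T3's slot → (0, 0, 0, 4)
invoked at 5, C merges VC(D)=(0, 0, 0, 3) and bumps T2's slot → (0, 0, 1, 3)
invoked at 14, H merges VC(C)=(0, 0, 1, 3) and bumps T2's slot → (0, 0, 2, 3)
target: VC(D) = (0, 0, 0, 3)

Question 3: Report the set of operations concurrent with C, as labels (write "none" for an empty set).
D

overlap test against C [5,7]: concurrent iff the interval meets 5..7
A [1,2]: before
B [3,4]: before
D [6,9]: concurrent
E [8,11]: after
F [10,12]: after
G [13,16]: after
H [14,15]: after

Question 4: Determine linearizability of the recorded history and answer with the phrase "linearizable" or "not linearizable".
not linearizable

cut after 6 events: linearizable; cut after 7 events (C responds, time 7): not linearizable
a single order respects real time; the 3 completed queue operations fail replay along it
completion choices over the 1 pending operation (D) were checked; none helps
for example A, B, C (pending dropped) fails at step 3: C deq() → 45 is not legal there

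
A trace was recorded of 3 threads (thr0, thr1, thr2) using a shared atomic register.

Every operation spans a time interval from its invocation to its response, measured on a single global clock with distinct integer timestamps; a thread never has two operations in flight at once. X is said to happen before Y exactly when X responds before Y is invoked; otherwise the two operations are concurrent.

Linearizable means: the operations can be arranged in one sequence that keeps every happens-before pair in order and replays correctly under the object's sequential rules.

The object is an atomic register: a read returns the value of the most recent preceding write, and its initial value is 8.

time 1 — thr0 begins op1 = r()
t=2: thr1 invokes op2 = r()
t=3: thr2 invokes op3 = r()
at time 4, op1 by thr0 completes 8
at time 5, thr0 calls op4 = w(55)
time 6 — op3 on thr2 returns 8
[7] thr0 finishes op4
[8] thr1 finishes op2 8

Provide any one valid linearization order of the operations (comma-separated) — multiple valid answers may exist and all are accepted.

step 1: op1 r() → 8 — value 8
step 2: op2 r() → 8 — value 8
step 3: op3 r() → 8 — value 8
step 4: op4 w(55) — value 55

op1, op2, op3, op4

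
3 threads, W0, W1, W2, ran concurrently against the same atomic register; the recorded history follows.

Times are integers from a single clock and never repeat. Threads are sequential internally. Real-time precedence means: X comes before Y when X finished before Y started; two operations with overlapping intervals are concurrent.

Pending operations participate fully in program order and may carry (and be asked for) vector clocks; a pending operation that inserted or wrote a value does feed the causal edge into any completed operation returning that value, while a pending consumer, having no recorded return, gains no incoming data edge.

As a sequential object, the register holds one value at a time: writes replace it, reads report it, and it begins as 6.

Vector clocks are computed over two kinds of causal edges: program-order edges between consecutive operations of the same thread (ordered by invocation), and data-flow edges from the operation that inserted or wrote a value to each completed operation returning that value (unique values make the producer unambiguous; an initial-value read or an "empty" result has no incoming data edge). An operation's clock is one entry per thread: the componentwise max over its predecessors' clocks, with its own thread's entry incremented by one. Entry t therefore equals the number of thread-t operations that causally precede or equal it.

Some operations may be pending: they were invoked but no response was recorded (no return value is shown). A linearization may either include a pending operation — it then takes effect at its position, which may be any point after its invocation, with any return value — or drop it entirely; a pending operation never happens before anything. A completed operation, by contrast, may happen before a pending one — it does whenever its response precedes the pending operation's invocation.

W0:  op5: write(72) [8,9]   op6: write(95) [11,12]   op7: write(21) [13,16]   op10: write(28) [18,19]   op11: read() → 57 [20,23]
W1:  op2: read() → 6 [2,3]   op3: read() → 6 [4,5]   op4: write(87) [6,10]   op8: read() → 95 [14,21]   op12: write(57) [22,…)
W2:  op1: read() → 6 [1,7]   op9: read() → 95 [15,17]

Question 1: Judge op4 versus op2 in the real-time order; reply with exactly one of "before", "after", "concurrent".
Answer: after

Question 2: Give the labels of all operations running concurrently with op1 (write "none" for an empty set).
Answer: op2, op3, op4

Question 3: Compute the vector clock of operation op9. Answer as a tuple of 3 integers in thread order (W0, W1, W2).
Answer: (2, 0, 2)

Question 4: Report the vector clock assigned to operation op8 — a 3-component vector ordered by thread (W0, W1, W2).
Answer: (2, 4, 0)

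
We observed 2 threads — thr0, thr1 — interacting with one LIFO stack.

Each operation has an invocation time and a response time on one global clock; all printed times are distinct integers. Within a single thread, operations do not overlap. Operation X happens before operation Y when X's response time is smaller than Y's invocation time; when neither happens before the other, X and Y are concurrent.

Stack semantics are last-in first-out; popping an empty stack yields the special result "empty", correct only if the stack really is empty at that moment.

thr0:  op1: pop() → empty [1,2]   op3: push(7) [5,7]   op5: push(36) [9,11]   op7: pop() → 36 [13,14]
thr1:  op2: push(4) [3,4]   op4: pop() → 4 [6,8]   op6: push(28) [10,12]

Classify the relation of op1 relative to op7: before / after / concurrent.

op1 spans [1,2], op7 spans [13,14]
resp(op1)=2 < inv(op7)=13

before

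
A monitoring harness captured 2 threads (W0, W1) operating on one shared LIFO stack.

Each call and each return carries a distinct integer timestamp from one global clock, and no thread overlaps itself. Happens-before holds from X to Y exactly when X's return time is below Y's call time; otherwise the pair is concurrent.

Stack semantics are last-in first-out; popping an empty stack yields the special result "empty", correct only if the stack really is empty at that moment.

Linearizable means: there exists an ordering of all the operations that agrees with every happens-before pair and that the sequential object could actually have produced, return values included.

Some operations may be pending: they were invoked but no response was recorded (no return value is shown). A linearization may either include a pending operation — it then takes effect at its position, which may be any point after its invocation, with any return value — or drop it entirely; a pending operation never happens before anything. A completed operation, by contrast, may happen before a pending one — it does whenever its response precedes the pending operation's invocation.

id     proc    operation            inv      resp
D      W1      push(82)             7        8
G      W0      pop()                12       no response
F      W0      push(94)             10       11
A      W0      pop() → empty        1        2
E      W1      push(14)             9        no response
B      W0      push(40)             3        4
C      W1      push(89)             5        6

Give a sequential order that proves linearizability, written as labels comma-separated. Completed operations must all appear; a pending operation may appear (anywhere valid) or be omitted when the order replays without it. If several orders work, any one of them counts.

A, B, C, D, E, F

after step 1 (A pop() → empty): stack <>
after step 2 (B push(40)): stack <40>
after step 3 (C push(89)): stack <40,89>
after step 4 (D push(82)): stack <40,89,82>
after step 5 (E push(14) (pending, included)): stack <40,89,82,14>
after step 6 (F push(94)): stack <40,89,82,14,94>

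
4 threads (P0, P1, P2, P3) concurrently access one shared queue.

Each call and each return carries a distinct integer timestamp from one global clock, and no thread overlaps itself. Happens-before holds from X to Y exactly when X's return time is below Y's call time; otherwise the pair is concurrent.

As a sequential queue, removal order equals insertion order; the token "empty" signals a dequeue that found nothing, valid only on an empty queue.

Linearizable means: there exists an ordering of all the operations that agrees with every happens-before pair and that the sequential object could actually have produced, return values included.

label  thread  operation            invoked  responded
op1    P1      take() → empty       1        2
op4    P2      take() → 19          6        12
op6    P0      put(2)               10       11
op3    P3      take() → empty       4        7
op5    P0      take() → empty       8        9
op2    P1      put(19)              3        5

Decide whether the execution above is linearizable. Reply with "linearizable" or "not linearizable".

linearizable

one valid linearization: op1, op2, op4, op3, op5, op6
1. op1 take() → empty, leaving queue <>
2. op2 put(19), leaving queue <19>
3. op4 take() → 19, leaving queue <>
4. op3 take() → empty, leaving queue <>
5. op5 take() → empty, leaving queue <>
6. op6 put(2), leaving queue <2>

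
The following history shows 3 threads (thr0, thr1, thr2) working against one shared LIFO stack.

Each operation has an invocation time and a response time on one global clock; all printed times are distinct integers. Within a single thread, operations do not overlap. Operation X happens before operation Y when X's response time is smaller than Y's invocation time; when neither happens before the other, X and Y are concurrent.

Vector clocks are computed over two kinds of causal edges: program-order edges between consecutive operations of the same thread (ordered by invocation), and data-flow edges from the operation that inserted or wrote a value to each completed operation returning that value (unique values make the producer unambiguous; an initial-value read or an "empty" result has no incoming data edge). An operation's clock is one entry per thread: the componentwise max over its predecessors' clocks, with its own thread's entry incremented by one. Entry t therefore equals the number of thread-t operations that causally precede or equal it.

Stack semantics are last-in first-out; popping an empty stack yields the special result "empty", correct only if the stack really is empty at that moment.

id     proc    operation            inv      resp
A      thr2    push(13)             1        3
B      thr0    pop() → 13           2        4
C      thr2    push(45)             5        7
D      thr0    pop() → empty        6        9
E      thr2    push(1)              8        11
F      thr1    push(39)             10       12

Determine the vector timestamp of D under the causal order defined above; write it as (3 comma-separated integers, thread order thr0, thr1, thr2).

invoked at 1, A has no predecessors; its own thr2 bump gives (0, 0, 1)
invoked at 10, F has no predecessors; its own thr1 bump gives (0, 1, 0)
merge at C (invoked 5): VC(A)=(0, 0, 1), own-thread bump on thr2 → (0, 0, 2)
merge at B (invoked 2): VC(A)=(0, 0, 1), own-thread bump on thr0 → (1, 0, 1)
merge at E (invoked 8): VC(C)=(0, 0, 2), own-thread bump on thr2 → (0, 0, 3)
merge at D (invoked 6): VC(B)=(1, 0, 1), own-thread bump on thr0 → (2, 0, 1)
target: VC(D) = (2, 0, 1)

(2, 0, 1)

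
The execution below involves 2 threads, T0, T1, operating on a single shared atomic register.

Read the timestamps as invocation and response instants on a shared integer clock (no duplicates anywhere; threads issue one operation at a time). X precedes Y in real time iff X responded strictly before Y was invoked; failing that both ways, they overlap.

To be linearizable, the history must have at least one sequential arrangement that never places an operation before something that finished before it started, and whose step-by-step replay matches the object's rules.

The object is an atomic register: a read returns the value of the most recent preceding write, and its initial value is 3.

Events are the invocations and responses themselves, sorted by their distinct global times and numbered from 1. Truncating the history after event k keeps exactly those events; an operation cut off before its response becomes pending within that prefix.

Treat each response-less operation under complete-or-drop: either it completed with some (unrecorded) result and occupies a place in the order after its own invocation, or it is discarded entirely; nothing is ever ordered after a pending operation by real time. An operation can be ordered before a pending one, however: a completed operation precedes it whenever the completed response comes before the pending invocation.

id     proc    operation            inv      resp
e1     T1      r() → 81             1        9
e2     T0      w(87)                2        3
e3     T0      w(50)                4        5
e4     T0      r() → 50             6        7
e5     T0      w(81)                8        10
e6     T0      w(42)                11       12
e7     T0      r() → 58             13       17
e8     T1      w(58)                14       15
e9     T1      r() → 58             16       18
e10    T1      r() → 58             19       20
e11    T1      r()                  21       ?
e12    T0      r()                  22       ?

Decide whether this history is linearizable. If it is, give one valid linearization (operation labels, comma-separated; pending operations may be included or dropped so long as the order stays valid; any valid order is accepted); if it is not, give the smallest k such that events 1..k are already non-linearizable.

after step 1 (e2 w(87)): value 87
after step 2 (e3 w(50)): value 50
after step 3 (e4 r() → 50): value 50
after step 4 (e5 w(81)): value 81
after step 5 (e1 r() → 81): value 81
after step 6 (e6 w(42)): value 42
after step 7 (e8 w(58)): value 58
after step 8 (e7 r() → 58): value 58
after step 9 (e9 r() → 58): value 58
after step 10 (e10 r() → 58): value 58

linearizable — witness: e2, e3, e4, e5, e1, e6, e8, e7, e9, e10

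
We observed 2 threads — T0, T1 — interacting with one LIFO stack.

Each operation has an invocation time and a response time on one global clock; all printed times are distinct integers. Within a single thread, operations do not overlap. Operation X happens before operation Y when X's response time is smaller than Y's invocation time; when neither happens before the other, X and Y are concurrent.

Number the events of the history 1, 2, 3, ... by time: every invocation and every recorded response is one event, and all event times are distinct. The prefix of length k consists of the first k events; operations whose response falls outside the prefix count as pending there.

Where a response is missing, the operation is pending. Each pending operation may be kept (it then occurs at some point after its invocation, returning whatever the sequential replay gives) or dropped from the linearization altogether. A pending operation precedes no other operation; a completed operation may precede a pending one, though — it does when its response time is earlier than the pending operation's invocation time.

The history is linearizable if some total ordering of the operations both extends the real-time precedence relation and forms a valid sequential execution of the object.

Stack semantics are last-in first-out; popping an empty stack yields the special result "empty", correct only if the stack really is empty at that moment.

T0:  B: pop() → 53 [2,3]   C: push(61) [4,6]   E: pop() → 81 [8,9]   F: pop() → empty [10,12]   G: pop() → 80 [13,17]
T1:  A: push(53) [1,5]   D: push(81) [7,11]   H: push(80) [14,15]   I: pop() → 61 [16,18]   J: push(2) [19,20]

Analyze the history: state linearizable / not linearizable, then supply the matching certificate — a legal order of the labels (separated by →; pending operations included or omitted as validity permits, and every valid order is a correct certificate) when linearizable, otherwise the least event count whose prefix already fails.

not linearizable — minimal violating prefix: 12 events

the violation lands at event 12, F's response at time 12: events 1..11 linearize, events 1..12 do not
the 6 completed operations admit 9 real-time orders; each fails the LIFO stack replay
take A, B, C, D, E, F: step 6 already fails, because F pop() → empty cannot occur there
take A, B, C, E, D, F: step 4 already fails, because E pop() → 81 cannot occur there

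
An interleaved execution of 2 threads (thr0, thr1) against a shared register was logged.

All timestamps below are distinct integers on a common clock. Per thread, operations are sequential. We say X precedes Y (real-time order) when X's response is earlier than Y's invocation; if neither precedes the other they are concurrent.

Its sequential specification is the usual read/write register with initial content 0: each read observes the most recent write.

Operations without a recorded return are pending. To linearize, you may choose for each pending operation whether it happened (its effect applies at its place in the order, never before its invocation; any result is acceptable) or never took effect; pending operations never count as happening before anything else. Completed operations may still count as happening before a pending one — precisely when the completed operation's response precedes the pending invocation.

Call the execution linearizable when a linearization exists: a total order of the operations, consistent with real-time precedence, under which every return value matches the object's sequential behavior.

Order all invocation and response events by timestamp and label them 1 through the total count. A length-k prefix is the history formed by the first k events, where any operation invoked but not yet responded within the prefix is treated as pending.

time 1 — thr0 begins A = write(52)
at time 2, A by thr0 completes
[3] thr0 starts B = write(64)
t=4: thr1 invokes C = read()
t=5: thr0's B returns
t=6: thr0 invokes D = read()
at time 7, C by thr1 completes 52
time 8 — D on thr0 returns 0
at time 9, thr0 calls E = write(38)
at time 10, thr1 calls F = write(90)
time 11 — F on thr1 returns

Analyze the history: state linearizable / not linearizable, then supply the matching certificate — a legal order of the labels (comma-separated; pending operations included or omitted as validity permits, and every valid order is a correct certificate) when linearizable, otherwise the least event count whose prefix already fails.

already the first 8 events (up to D's response at time 8) admit no linearization; the first 7 still do
4 completed operations, 3 real-time-consistent orders — every register replay fails
sample order A, B, C, D stalls at step 3 — C read() → 52 has no legal effect
sample order A, B, D, C stalls at step 3 — D read() → 0 has no legal effect

not linearizable — minimal violating prefix: 8 events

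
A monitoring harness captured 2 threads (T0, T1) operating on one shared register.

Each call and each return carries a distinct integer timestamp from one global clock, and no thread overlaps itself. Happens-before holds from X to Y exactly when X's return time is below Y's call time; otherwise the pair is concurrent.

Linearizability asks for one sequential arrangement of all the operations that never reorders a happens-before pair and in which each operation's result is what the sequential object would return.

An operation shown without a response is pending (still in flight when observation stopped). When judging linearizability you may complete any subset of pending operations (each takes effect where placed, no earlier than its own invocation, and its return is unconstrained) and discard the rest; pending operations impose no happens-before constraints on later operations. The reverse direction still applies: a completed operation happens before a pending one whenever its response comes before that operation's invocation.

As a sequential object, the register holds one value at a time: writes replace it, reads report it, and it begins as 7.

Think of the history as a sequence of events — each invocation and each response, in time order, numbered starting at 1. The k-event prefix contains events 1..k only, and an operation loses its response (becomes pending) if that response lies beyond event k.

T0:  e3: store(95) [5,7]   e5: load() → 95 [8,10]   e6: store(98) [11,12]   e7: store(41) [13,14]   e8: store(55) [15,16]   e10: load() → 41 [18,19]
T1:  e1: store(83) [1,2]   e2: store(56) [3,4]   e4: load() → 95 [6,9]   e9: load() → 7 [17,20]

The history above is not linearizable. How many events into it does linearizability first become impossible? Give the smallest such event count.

19

events 1..18 are linearizable, e.g. via e1, e2, e3, e4, e5, e6, e7, e8:
after step 1 (e1 store(83)): value 83
after step 2 (e2 store(56)): value 56
after step 3 (e3 store(95)): value 95
after step 4 (e4 load() → 95): value 95
after step 5 (e5 load() → 95): value 95
after step 6 (e6 store(98)): value 98
after step 7 (e7 store(41)): value 41
after step 8 (e8 store(55)): value 55
at event 19 (e10's time-19 response) nothing linearizes any more
including or dropping the 1 pending operation (e9) in any combination fails
one such order, e1, e2, e3, e4, e5, e6, e7, e8, e10 (pending dropped), breaks at step 9 where e10 load() → 41 is illegal
one such order, e1, e2, e3, e5, e4, e6, e7, e8, e10 (pending dropped), breaks at step 9 where e10 load() → 41 is illegal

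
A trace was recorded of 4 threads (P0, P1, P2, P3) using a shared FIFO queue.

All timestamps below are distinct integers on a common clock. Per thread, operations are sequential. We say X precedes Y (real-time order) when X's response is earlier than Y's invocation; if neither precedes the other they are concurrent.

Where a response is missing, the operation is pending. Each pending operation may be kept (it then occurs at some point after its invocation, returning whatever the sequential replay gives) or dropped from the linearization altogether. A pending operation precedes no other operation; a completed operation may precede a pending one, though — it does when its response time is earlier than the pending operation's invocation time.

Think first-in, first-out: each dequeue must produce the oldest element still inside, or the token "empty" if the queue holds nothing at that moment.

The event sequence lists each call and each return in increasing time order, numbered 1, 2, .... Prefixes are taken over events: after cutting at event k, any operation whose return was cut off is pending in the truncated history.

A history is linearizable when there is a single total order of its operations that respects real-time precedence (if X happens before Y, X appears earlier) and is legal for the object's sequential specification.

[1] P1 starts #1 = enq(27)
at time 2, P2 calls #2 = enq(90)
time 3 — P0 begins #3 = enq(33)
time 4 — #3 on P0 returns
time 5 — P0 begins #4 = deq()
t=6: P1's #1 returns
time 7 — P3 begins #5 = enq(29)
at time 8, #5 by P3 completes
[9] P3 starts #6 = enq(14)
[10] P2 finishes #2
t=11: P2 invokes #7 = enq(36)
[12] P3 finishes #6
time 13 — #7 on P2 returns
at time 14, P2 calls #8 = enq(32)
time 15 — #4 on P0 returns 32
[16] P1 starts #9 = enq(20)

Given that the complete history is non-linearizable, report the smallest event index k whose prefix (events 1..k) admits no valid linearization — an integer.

events 1..14 are linearizable; a witness order is #1, #2, #3, #4, #5, #6, #7:
step 1: #1 enq(27) — queue <27>
step 2: #2 enq(90) — queue <27,90>
step 3: #3 enq(33) — queue <27,90,33>
step 4: #4 deq() (pending, included) — queue <90,33>
step 5: #5 enq(29) — queue <90,33,29>
step 6: #6 enq(14) — queue <90,33,29,14>
step 7: #7 enq(36) — queue <90,33,29,14,36>
adding event 15 (#4 responds at 15) leaves no legal real-time order
including or dropping the 1 pending operation (#8) in any combination fails
for example #1, #2, #3, #4, #5, #6, #7 (pending dropped) fails at step 4: #4 deq() → 32 is not legal there
for example #1, #2, #3, #4, #5, #7, #6 (pending dropped) fails at step 4: #4 deq() → 32 is not legal there

15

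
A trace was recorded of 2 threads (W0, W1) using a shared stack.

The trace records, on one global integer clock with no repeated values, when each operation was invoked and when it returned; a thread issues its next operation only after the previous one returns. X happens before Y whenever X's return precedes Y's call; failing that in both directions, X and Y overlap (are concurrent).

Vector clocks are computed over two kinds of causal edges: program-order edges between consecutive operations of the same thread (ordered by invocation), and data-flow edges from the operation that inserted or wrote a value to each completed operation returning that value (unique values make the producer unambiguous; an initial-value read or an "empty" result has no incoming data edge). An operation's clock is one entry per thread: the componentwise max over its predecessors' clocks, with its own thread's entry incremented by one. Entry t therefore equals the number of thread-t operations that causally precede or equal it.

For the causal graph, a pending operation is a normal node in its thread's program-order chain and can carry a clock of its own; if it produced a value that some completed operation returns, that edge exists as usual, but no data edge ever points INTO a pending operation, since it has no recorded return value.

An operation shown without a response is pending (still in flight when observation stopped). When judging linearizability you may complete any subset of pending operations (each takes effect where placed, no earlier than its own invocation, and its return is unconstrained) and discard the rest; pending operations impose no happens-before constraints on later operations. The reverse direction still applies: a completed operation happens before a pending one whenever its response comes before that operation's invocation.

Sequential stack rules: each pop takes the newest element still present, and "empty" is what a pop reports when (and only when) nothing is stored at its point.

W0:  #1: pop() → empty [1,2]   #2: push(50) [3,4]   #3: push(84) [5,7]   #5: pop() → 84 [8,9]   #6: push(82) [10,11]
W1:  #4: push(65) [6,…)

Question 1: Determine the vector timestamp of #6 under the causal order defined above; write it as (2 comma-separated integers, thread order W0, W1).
no predecessors for #4 (invoked 6): W1 increments from zero → (0, 1)
no predecessors for #1 (invoked 1): W0 increments from zero → (1, 0)
#2 (invocation 3): componentwise max over VC(#1)=(1, 0), +1 at W0, giving (2, 0)
#3 (invocation 5): componentwise max over VC(#2)=(2, 0), +1 at W0, giving (3, 0)
#5 (invocation 8): componentwise max over VC(#3)=(3, 0), +1 at W0, giving (4, 0)
#6 (invocation 10): componentwise max over VC(#5)=(4, 0), +1 at W0, giving (5, 0)
target: VC(#6) = (5, 0)

(5, 0)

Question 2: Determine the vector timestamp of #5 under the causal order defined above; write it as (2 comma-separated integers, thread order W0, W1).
#4, invoked 6, has no incoming edges; only W1's bump applies → (0, 1)
#1, invoked 1, has no incoming edges; only W0's bump applies → (1, 0)
merge at #2 (invoked 3): VC(#1)=(1, 0), own-thread bump on W0 → (2, 0)
merge at #3 (invoked 5): VC(#2)=(2, 0), own-thread bump on W0 → (3, 0)
merge at #5 (invoked 8): VC(#3)=(3, 0), own-thread bump on W0 → (4, 0)
merge at #6 (invoked 10): VC(#5)=(4, 0), own-thread bump on W0 → (5, 0)
target: VC(#5) = (4, 0)

(4, 0)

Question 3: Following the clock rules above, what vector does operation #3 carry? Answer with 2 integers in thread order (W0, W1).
#4 (invocation 6): nothing precedes it; W1's component alone gives (0, 1)
#1 (invocation 1): nothing precedes it; W0's component alone gives (1, 0)
#2, invoked 3, takes VC(#1)=(1, 0) under max, adds 1 for W0 → (2, 0)
#3, invoked 5, takes VC(#2)=(2, 0) under max, adds 1 for W0 → (3, 0)
#5, invoked 8, takes VC(#3)=(3, 0) under max, adds 1 for W0 → (4, 0)
#6, invoked 10, takes VC(#5)=(4, 0) under max, adds 1 for W0 → (5, 0)
target: VC(#3) = (3, 0)

(3, 0)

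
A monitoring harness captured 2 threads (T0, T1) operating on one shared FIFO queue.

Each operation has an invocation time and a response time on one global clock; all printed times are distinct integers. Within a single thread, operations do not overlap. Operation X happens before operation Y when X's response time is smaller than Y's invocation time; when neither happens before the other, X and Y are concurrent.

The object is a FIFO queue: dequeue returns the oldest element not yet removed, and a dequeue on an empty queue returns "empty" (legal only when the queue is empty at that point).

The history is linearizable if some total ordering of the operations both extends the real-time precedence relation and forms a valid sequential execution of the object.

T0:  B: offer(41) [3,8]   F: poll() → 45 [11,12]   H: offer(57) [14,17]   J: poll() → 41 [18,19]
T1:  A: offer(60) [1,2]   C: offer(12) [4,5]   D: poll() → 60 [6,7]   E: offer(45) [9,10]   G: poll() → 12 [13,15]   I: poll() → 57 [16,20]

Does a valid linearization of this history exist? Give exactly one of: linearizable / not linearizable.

not linearizable

through event 11 a valid linearization exists; event 12 (F responding at time 12) ends that
3 orders of the 6 completed FIFO queue ops respect real time; none is legal
one such order, A, B, C, D, E, F, breaks at step 6 where F poll() → 45 is illegal
one such order, A, C, B, D, E, F, breaks at step 6 where F poll() → 45 is illegal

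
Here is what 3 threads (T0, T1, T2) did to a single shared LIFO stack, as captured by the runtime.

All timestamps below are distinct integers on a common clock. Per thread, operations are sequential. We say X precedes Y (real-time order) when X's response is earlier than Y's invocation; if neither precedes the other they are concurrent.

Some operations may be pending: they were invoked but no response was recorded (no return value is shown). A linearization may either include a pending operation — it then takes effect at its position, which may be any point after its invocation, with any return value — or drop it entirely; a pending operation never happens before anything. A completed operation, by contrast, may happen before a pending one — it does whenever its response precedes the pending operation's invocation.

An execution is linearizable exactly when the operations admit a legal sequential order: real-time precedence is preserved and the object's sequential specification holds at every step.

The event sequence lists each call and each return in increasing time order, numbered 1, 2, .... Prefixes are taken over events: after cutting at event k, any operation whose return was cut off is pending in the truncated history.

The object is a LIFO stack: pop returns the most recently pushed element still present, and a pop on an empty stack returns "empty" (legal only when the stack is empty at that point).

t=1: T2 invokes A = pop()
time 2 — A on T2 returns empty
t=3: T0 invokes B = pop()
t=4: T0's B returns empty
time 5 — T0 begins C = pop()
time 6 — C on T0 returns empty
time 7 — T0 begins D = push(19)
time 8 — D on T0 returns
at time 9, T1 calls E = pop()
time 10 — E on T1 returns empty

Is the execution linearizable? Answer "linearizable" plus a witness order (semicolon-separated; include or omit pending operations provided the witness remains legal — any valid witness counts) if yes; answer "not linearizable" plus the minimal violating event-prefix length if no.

not linearizable — minimal violating prefix: 10 events

already the first 10 events (up to E's response at time 10) admit no linearization; the first 9 still do
one real-time candidate order over the 5 completed operations — the LIFO stack replay rejects it
one such order, A, B, C, D, E, breaks at step 5 where E pop() → empty is illegal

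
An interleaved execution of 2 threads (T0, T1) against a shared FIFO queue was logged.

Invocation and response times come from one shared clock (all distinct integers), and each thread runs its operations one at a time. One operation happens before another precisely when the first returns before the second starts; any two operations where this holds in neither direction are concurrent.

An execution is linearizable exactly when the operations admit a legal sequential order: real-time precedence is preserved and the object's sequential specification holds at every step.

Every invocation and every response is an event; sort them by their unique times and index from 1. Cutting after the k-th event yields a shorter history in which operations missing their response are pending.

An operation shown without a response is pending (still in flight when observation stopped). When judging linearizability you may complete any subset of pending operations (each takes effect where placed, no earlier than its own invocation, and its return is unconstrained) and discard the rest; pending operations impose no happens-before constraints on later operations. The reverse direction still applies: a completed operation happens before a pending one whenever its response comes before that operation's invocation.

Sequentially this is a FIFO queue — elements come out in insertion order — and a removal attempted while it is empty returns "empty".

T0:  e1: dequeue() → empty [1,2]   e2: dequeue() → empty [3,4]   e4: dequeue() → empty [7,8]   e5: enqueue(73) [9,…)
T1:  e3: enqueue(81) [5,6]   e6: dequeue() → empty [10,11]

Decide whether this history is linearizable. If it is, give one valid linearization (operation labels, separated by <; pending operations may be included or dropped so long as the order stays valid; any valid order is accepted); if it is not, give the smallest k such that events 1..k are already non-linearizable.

not linearizable — minimal violating prefix: 8 events

through event 7 a valid linearization exists; event 8 (e4 responding at time 8) ends that
the completed operations (4 total) allow one real-time order; the FIFO queue replay rejects it
for example e1, e2, e3, e4 fails at step 4: e4 dequeue() → empty is not legal there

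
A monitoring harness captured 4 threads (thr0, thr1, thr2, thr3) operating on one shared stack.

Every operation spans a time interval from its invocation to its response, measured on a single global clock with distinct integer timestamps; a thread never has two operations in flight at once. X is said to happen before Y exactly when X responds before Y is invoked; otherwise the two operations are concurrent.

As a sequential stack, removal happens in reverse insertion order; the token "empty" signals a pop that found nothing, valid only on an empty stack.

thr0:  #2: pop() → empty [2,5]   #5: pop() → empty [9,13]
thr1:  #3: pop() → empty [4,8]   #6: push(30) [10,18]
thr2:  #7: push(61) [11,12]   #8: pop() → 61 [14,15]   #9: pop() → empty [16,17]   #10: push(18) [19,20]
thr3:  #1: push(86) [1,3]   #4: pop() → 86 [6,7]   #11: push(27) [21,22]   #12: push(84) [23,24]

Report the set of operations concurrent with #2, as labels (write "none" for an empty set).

#1, #3

concurrent with #2 ([2,5]): every op whose interval crosses 2..5
#1 [1,3]: concurrent
#3 [4,8]: concurrent
#4 [6,7]: after
#5 [9,13]: after
#6 [10,18]: after
#7 [11,12]: after
#8 [14,15]: after
#9 [16,17]: after
#10 [19,20]: after
#11 [21,22]: after
#12 [23,24]: after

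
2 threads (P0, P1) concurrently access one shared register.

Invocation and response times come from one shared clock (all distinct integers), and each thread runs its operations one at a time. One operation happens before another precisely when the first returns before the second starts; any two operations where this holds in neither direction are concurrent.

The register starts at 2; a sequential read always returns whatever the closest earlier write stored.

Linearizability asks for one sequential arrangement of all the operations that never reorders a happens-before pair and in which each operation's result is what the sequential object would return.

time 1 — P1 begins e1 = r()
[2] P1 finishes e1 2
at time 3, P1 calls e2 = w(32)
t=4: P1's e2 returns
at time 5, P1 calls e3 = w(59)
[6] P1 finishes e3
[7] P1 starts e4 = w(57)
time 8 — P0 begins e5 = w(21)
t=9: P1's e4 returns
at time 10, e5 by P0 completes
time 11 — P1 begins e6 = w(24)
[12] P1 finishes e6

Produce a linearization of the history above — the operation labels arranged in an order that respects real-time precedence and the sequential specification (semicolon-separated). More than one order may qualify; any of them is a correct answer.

step 1: e1 r() → 2 — value 2
step 2: e2 w(32) — value 32
step 3: e3 w(59) — value 59
step 4: e4 w(57) — value 57
step 5: e5 w(21) — value 21
step 6: e6 w(24) — value 24

e1; e2; e3; e4; e5; e6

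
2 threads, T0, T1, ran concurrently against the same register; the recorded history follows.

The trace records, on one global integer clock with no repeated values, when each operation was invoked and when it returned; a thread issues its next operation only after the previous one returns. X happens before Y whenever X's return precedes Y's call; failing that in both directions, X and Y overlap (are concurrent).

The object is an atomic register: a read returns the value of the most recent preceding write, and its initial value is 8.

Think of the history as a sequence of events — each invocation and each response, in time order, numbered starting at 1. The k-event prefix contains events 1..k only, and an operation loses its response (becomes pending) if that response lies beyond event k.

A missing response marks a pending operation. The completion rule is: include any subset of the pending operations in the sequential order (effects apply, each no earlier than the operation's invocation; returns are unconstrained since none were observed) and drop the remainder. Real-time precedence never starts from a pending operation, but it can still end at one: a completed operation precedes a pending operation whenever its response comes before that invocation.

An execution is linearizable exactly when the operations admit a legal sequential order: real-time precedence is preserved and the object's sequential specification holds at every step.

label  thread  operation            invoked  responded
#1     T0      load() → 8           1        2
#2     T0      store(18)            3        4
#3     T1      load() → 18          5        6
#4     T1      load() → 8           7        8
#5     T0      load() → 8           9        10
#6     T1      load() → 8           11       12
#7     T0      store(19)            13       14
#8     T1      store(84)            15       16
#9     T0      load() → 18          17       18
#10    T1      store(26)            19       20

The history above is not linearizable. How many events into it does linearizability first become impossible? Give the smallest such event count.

8

one valid order for events 1..7 is #1, #2, #3:
1. #1 load() → 8, leaving value 8
2. #2 store(18), leaving value 18
3. #3 load() → 18, leaving value 18
include event 8 — #4 responding at 8 — and every candidate order breaks
take #1, #2, #3, #4: step 4 already fails, because #4 load() → 8 cannot occur there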